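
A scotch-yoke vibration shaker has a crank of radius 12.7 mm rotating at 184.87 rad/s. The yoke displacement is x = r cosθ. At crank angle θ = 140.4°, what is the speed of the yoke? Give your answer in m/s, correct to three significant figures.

ω = 184.9 rad/s
x = r cosθ ⇒ ẋ = −rω sinθ.
|v| = rω|sinθ| = 0.0127·184.9·|sin 140.4°| = 1.4966 m/s.

1.50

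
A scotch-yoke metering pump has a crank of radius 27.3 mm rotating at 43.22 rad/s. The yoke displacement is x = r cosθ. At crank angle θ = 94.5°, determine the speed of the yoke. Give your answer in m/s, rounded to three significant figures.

1.18

ω = 43.22 rad/s
x = r cosθ ⇒ ẋ = −rω sinθ.
|v| = rω|sinθ| = 0.0273·43.22·|sin 94.5°| = 1.1763 m/s.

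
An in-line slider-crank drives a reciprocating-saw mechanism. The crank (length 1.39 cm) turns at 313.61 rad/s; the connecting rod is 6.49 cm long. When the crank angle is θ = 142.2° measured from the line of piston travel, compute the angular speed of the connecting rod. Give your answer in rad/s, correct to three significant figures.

ω = 313.6 rad/s
The rod makes angle φ with the slider axis where L sinφ = r sinθ; differentiating, L cosφ·φ̇ = r ω cosθ.
L cosφ = √(L² − r² sin²θ) = 0.064338 m.
|ω_rod| = r ω |cosθ| / √(L² − r² sin²θ) = 0.0139·313.6·0.79016/0.064338 = 53.536 rad/s.

53.5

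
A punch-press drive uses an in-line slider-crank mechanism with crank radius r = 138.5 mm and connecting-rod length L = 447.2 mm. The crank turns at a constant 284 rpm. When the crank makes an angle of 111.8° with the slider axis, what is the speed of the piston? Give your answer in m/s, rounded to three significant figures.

3.37

ω = 2π·284/60 = 29.74 rad/s
For an in-line slider-crank, x = r cosθ + √(L² − r² sin²θ), so v = −rω sinθ·[1 + r cosθ/√(L² − r² sin²θ)].
With r = 0.1385 m, L = 0.4472 m, θ = 111.8°: √(L² − r² sin²θ) = 0.42831 m.
v = −0.1385·29.74·0.92849·[1 + 0.1385·-0.37137/0.42831] = -3.3652 m/s.
|v| = 3.3652 m/s.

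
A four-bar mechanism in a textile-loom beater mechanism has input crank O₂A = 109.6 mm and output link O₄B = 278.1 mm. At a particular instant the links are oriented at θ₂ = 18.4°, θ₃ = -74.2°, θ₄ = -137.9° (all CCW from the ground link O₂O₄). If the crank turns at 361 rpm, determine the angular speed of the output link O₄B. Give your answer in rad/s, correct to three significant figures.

16.6

ω₂ = 37.8 rad/s (from 361 rpm).
Differentiating the loop-closure r₂e^{iθ₂}+r₃e^{iθ₃}=r₁+r₄e^{iθ₄} gives r₂ω₂e^{iθ₂}+r₃ω₃e^{iθ₃}=r₄ω₄e^{iθ₄}.
Eliminating the other unknown: ω₄ = r₂ω₂ sin(θ₂−θ₃) / [r₄ sin(θ₄−θ₃)].
Numerator sine = +0.99897; denominator sine = -0.89649.
Result = 0.1096·37.8·(+0.99897) / (0.2781·(-0.89649)) = -16.602 rad/s; magnitude 16.602 rad/s.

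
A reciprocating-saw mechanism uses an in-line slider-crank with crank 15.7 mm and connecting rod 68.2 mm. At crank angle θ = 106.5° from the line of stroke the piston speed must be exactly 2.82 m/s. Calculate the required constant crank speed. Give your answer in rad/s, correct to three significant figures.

201

For an in-line slider-crank, |v_piston| = rω|sinθ|·[1 + r cosθ/√(L² − r² sin²θ)].
With r = 0.0157 m, L = 0.0682 m, θ = 106.5°: the bracketed kinematic factor |dx/dθ| = 0.014044 m.
ω = v/|dx/dθ| = 2.82/0.014044 = 200.79 rad/s.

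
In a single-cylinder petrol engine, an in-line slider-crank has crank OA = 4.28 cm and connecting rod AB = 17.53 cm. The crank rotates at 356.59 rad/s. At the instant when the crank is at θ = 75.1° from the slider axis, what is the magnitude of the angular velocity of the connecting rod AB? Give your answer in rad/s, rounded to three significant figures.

ω = 356.6 rad/s
The rod makes angle φ with the slider axis where L sinφ = r sinθ; differentiating, L cosφ·φ̇ = r ω cosθ.
L cosφ = √(L² − r² sin²θ) = 0.17035 m.
|ω_rod| = r ω |cosθ| / √(L² − r² sin²θ) = 0.0428·356.6·0.25713/0.17035 = 23.037 rad/s.

23.0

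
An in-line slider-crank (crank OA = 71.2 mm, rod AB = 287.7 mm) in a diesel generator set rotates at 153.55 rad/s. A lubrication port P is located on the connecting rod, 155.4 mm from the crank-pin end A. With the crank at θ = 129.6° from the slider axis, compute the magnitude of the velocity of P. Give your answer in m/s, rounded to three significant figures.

ω = 153.6 rad/s.  Crank-pin speed |V_A| = rω = 10.933 m/s, perpendicular to OA.
Rod angle: sinφ = −(r/L) sinθ ⇒ φ = -10.993°; ω_rod = −rω cosθ/√(L²−r²sin²θ) = +24.675 rad/s.
V_P = V_A + ω_rod × AP, with AP = 0.1554 m along the rod.
Components: V_Px = −rω sinθ − a·ω_rod·sinφ = -7.6926 m/s;  V_Py = rω cosθ + a·ω_rod·cosφ = -3.2046 m/s.
|V_P| = √(V_Px² + V_Py²) = 8.3335 m/s.

8.33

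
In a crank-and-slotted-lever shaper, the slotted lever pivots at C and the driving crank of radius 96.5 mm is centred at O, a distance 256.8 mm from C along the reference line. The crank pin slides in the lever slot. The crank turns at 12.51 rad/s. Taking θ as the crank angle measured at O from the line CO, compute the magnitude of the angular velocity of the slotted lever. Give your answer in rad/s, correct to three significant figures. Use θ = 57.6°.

2.78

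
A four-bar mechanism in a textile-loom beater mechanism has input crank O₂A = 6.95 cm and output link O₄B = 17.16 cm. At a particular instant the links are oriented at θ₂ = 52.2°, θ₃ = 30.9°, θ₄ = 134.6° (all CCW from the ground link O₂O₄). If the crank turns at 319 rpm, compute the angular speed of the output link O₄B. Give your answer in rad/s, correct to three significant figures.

ω₂ = 33.41 rad/s (from 319 rpm).
Differentiating the loop-closure r₂e^{iθ₂}+r₃e^{iθ₃}=r₁+r₄e^{iθ₄} gives r₂ω₂e^{iθ₂}+r₃ω₃e^{iθ₃}=r₄ω₄e^{iθ₄}.
Eliminating the other unknown: ω₄ = r₂ω₂ sin(θ₂−θ₃) / [r₄ sin(θ₄−θ₃)].
Numerator sine = +0.36325; denominator sine = +0.97155.
Result = 0.0695·33.41·(+0.36325) / (0.1716·(+0.97155)) = +5.0586 rad/s; magnitude 5.0586 rad/s.

5.06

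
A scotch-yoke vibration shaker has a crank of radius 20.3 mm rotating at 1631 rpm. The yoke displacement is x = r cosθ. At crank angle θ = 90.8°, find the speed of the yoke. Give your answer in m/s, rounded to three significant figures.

3.47

ω = 170.8 rad/s (from 1631 rpm).
x = r cosθ ⇒ ẋ = −rω sinθ.
|v| = rω|sinθ| = 0.0203·170.8·|sin 90.8°| = 3.4669 m/s.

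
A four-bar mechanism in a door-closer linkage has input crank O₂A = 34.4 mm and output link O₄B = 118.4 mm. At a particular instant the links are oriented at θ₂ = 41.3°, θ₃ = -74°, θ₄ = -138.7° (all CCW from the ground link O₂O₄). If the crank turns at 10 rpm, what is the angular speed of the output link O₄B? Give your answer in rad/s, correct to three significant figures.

0.304

ω₂ = 1.047 rad/s (from 10 rpm).
Differentiating the loop-closure r₂e^{iθ₂}+r₃e^{iθ₃}=r₁+r₄e^{iθ₄} gives r₂ω₂e^{iθ₂}+r₃ω₃e^{iθ₃}=r₄ω₄e^{iθ₄}.
Eliminating the other unknown: ω₄ = r₂ω₂ sin(θ₂−θ₃) / [r₄ sin(θ₄−θ₃)].
Numerator sine = +0.90408; denominator sine = -0.90408.
Result = 0.0344·1.047·(+0.90408) / (0.1184·(-0.90408)) = -0.30425 rad/s; magnitude 0.30425 rad/s.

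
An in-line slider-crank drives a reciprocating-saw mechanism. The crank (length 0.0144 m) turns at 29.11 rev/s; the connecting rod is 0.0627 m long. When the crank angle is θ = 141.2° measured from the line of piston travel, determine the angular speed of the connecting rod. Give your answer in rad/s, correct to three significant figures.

33.1

ω = 182.9 rad/s (converted from 29.11 rev/s).
The rod makes angle φ with the slider axis where L sinφ = r sinθ; differentiating, L cosφ·φ̇ = r ω cosθ.
L cosφ = √(L² − r² sin²θ) = 0.062047 m.
|ω_rod| = r ω |cosθ| / √(L² − r² sin²θ) = 0.0144·182.9·0.77934/0.062047 = 33.082 rad/s.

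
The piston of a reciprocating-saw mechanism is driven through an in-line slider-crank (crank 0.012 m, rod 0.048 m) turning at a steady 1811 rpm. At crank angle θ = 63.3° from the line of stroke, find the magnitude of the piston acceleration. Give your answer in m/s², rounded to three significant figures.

129

ω = 2π·1811/60 = 189.6 rad/s
x(θ) = r cosθ + √(L² − r² sin²θ); with ω constant, a = ω²·d²x/dθ².
d²x/dθ² = −r cosθ − r²(cos2θ)/√u − r⁴ sin²2θ/(4u^{3/2}),  u = L² − r² sin²θ = 0.00218907 m².
Substituting r = 0.012 m, L = 0.048 m, θ = 63.3°: d²x/dθ² = -0.0035894 m.
a = ω²·d²x/dθ² = (189.6)²·(-0.0035894) = -129.1 m/s²;  |a| = 129.1 m/s².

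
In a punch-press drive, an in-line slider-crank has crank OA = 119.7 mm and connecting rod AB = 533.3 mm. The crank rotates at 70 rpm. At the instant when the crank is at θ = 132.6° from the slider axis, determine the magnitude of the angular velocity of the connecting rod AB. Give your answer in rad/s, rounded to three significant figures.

ω = 7.33 rad/s (converted from 70 rpm).
The rod makes angle φ with the slider axis where L sinφ = r sinθ; differentiating, L cosφ·φ̇ = r ω cosθ.
L cosφ = √(L² − r² sin²θ) = 0.52597 m.
|ω_rod| = r ω |cosθ| / √(L² − r² sin²θ) = 0.1197·7.33·0.67688/0.52597 = 1.1292 rad/s.

1.13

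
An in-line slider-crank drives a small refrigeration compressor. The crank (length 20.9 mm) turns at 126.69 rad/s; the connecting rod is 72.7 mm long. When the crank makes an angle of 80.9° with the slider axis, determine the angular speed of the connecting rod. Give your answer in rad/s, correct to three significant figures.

6.01

ω = 126.7 rad/s
The rod makes angle φ with the slider axis where L sinφ = r sinθ; differentiating, L cosφ·φ̇ = r ω cosθ.
L cosφ = √(L² − r² sin²θ) = 0.069709 m.
|ω_rod| = r ω |cosθ| / √(L² − r² sin²θ) = 0.0209·126.7·0.15816/0.069709 = 6.0074 rad/s.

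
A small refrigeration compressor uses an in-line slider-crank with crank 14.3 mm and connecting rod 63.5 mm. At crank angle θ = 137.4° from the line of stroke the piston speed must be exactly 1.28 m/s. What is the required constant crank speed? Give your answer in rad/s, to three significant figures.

159

For an in-line slider-crank, |v_piston| = rω|sinθ|·[1 + r cosθ/√(L² − r² sin²θ)].
With r = 0.0143 m, L = 0.0635 m, θ = 137.4°: the bracketed kinematic factor |dx/dθ| = 0.0080558 m.
ω = v/|dx/dθ| = 1.28/0.0080558 = 158.89 rad/s.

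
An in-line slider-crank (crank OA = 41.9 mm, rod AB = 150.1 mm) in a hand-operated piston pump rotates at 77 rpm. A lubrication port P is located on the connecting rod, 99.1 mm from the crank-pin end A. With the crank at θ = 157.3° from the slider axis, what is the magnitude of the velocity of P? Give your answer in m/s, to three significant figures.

ω = 8.063 rad/s.  Crank-pin speed |V_A| = rω = 0.33786 m/s, perpendicular to OA.
Rod angle: sinφ = −(r/L) sinθ ⇒ φ = -6.184°; ω_rod = −rω cosθ/√(L²−r²sin²θ) = +2.0887 rad/s.
V_P = V_A + ω_rod × AP, with AP = 0.0991 m along the rod.
Components: V_Px = −rω sinθ − a·ω_rod·sinφ = -0.10808 m/s;  V_Py = rω cosθ + a·ω_rod·cosφ = -0.1059 m/s.
|V_P| = √(V_Px² + V_Py²) = 0.15132 m/s.

0.151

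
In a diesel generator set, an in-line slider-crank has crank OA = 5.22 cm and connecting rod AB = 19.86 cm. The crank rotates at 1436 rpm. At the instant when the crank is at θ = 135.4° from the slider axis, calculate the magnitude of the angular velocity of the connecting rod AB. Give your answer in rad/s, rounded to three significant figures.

28.6

ω = 150.4 rad/s (converted from 1436 rpm).
The rod makes angle φ with the slider axis where L sinφ = r sinθ; differentiating, L cosφ·φ̇ = r ω cosθ.
L cosφ = √(L² − r² sin²θ) = 0.19519 m.
|ω_rod| = r ω |cosθ| / √(L² − r² sin²θ) = 0.0522·150.4·0.71203/0.19519 = 28.635 rad/s.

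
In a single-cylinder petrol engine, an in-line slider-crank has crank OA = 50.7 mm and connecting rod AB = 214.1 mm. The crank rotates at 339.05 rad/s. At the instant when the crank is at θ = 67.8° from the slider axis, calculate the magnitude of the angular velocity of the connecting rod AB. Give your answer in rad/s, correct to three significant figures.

31.1

ω = 339.1 rad/s
The rod makes angle φ with the slider axis where L sinφ = r sinθ; differentiating, L cosφ·φ̇ = r ω cosθ.
L cosφ = √(L² − r² sin²θ) = 0.20889 m.
|ω_rod| = r ω |cosθ| / √(L² − r² sin²θ) = 0.0507·339.1·0.37784/0.20889 = 31.093 rad/s.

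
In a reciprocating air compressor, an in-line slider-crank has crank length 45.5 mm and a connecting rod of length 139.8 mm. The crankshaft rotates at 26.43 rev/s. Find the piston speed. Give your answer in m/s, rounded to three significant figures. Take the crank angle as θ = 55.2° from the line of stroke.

ω = 2π·26.4 = 166.1 rad/s
For an in-line slider-crank, x = r cosθ + √(L² − r² sin²θ), so v = −rω sinθ·[1 + r cosθ/√(L² − r² sin²θ)].
With r = 0.0455 m, L = 0.1398 m, θ = 55.2°: √(L² − r² sin²θ) = 0.13471 m.
v = −0.0455·166.1·0.82115·[1 + 0.0455·0.57071/0.13471] = -7.4005 m/s.
|v| = 7.4005 m/s.

7.40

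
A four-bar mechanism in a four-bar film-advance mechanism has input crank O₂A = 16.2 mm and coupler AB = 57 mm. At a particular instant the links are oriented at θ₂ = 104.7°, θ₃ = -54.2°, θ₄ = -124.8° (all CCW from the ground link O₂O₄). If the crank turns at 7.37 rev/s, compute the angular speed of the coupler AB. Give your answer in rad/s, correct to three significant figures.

ω₂ = 46.31 rad/s (from 7.37 rev/s).
Differentiating the loop-closure r₂e^{iθ₂}+r₃e^{iθ₃}=r₁+r₄e^{iθ₄} gives r₂ω₂e^{iθ₂}+r₃ω₃e^{iθ₃}=r₄ω₄e^{iθ₄}.
Eliminating the other unknown: ω₃ = r₂ω₂ sin(θ₄−θ₂) / [r₃ sin(θ₃−θ₄)].
Numerator sine = +0.76041; denominator sine = +0.94322.
Result = 0.0162·46.31·(+0.76041) / (0.057·(+0.94322)) = +10.61 rad/s; magnitude 10.61 rad/s.

10.6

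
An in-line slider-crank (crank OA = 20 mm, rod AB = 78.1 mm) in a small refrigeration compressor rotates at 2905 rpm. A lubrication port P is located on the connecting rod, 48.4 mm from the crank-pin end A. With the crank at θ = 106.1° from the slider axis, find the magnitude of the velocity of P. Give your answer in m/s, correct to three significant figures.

5.62

ω = 304.2 rad/s.  Crank-pin speed |V_A| = rω = 6.0842 m/s, perpendicular to OA.
Rod angle: sinφ = −(r/L) sinθ ⇒ φ = -14.243°; ω_rod = −rω cosθ/√(L²−r²sin²θ) = +22.289 rad/s.
V_P = V_A + ω_rod × AP, with AP = 0.0484 m along the rod.
Components: V_Px = −rω sinθ − a·ω_rod·sinφ = -5.5802 m/s;  V_Py = rω cosθ + a·ω_rod·cosφ = -0.64163 m/s.
|V_P| = √(V_Px² + V_Py²) = 5.6169 m/s.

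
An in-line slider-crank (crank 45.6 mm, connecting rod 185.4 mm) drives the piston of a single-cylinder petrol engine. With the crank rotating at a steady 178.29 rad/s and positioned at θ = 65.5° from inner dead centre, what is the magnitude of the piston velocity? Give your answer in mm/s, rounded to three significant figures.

8170

ω = 178.3 rad/s
For an in-line slider-crank, x = r cosθ + √(L² − r² sin²θ), so v = −rω sinθ·[1 + r cosθ/√(L² − r² sin²θ)].
With r = 0.0456 m, L = 0.1854 m, θ = 65.5°: √(L² − r² sin²θ) = 0.1807 m.
v = −0.0456·178.3·0.90996·[1 + 0.0456·0.41469/0.1807] = -8.1722 m/s.
|v| = 8.1722 m/s = 8172.2 mm/s.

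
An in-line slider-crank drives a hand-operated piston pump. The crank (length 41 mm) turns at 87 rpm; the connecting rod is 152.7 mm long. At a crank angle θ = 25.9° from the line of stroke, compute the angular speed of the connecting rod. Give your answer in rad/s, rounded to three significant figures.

ω = 9.111 rad/s (converted from 87 rpm).
The rod makes angle φ with the slider axis where L sinφ = r sinθ; differentiating, L cosφ·φ̇ = r ω cosθ.
L cosφ = √(L² − r² sin²θ) = 0.15165 m.
|ω_rod| = r ω |cosθ| / √(L² − r² sin²θ) = 0.041·9.111·0.89956/0.15165 = 2.2158 rad/s.

2.22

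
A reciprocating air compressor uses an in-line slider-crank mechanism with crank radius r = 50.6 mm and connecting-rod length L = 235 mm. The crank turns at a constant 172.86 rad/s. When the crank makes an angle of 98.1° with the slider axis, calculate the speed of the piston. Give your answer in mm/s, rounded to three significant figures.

8390

ω = 172.9 rad/s
For an in-line slider-crank, x = r cosθ + √(L² − r² sin²θ), so v = −rω sinθ·[1 + r cosθ/√(L² − r² sin²θ)].
With r = 0.0506 m, L = 0.235 m, θ = 98.1°: √(L² − r² sin²θ) = 0.2296 m.
v = −0.0506·172.9·0.99002·[1 + 0.0506·-0.14090/0.2296] = -8.3906 m/s.
|v| = 8.3906 m/s = 8390.6 mm/s.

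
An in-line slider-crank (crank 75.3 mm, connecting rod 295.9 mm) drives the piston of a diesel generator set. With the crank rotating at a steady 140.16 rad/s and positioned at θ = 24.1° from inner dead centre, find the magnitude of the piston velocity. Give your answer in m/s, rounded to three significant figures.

5.32

ω = 140.2 rad/s
For an in-line slider-crank, x = r cosθ + √(L² − r² sin²θ), so v = −rω sinθ·[1 + r cosθ/√(L² − r² sin²θ)].
With r = 0.0753 m, L = 0.2959 m, θ = 24.1°: √(L² − r² sin²θ) = 0.2943 m.
v = −0.0753·140.2·0.40833·[1 + 0.0753·0.91283/0.2943] = -5.3161 m/s.
|v| = 5.3161 m/s.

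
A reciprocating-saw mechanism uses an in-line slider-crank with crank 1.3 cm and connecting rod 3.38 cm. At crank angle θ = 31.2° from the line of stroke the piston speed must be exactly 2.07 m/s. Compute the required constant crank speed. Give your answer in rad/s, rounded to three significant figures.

230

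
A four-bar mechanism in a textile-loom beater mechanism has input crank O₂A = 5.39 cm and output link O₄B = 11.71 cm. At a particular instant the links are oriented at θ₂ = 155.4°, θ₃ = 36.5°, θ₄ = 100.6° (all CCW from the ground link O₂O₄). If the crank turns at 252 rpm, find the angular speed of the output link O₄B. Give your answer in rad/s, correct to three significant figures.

ω₂ = 26.39 rad/s (from 252 rpm).
Differentiating the loop-closure r₂e^{iθ₂}+r₃e^{iθ₃}=r₁+r₄e^{iθ₄} gives r₂ω₂e^{iθ₂}+r₃ω₃e^{iθ₃}=r₄ω₄e^{iθ₄}.
Eliminating the other unknown: ω₄ = r₂ω₂ sin(θ₂−θ₃) / [r₄ sin(θ₄−θ₃)].
Numerator sine = +0.87546; denominator sine = +0.89956.
Result = 0.0539·26.39·(+0.87546) / (0.1171·(+0.89956)) = +11.821 rad/s; magnitude 11.821 rad/s.

11.8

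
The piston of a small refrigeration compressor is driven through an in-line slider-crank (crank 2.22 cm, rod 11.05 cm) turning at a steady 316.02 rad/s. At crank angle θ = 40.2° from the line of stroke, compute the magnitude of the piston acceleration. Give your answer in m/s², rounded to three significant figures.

ω = 316 rad/s
x(θ) = r cosθ + √(L² − r² sin²θ); with ω constant, a = ω²·d²x/dθ².
d²x/dθ² = −r cosθ − r²(cos2θ)/√u − r⁴ sin²2θ/(4u^{3/2}),  u = L² − r² sin²θ = 0.0120049 m².
Substituting r = 0.0222 m, L = 0.1105 m, θ = 40.2°: d²x/dθ² = -0.017751 m.
a = ω²·d²x/dθ² = (316)²·(-0.017751) = -1772.8 m/s²;  |a| = 1772.8 m/s².

1770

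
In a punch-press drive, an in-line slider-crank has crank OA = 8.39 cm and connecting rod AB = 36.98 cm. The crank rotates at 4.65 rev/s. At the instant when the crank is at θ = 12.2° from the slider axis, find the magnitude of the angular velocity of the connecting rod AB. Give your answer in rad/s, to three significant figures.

6.49

ω = 29.22 rad/s (converted from 4.65 rev/s).
The rod makes angle φ with the slider axis where L sinφ = r sinθ; differentiating, L cosφ·φ̇ = r ω cosθ.
L cosφ = √(L² − r² sin²θ) = 0.36937 m.
|ω_rod| = r ω |cosθ| / √(L² − r² sin²θ) = 0.0839·29.22·0.97742/0.36937 = 6.4864 rad/s.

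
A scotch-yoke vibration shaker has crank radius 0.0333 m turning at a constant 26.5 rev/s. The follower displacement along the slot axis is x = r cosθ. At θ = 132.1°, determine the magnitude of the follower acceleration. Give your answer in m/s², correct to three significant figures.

619

ω = 166.5 rad/s (from 26.5 rev/s).
x = r cosθ ⇒ ẍ = −rω² cosθ (ω constant).
|a| = rω²|cosθ| = 0.0333·(166.5)²·|cos 132.1°| = 618.94 m/s².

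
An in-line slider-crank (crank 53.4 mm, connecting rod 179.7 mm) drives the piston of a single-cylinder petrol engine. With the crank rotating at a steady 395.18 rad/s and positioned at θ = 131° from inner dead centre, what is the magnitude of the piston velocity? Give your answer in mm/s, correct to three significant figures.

12700

ω = 395.2 rad/s
For an in-line slider-crank, x = r cosθ + √(L² − r² sin²θ), so v = −rω sinθ·[1 + r cosθ/√(L² − r² sin²θ)].
With r = 0.0534 m, L = 0.1797 m, θ = 131°: √(L² − r² sin²θ) = 0.17512 m.
v = −0.0534·395.2·0.75471·[1 + 0.0534·-0.65606/0.17512] = -12.74 m/s.
|v| = 12.74 m/s = 12740 mm/s.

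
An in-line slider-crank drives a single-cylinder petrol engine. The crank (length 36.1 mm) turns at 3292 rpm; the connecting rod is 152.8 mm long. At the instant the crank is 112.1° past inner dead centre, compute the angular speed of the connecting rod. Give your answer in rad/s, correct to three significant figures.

ω = 344.7 rad/s (converted from 3292 rpm).
The rod makes angle φ with the slider axis where L sinφ = r sinθ; differentiating, L cosφ·φ̇ = r ω cosθ.
L cosφ = √(L² − r² sin²θ) = 0.14909 m.
|ω_rod| = r ω |cosθ| / √(L² − r² sin²θ) = 0.0361·344.7·0.37622/0.14909 = 31.404 rad/s.

31.4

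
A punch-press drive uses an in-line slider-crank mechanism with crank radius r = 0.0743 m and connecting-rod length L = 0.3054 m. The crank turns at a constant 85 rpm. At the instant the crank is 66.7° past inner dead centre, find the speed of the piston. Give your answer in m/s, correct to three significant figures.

0.667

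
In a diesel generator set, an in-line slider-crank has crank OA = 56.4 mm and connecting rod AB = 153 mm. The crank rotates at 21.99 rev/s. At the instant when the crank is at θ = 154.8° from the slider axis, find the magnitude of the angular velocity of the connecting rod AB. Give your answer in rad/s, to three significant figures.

46.7

ω = 138.2 rad/s (converted from 21.99 rev/s).
The rod makes angle φ with the slider axis where L sinφ = r sinθ; differentiating, L cosφ·φ̇ = r ω cosθ.
L cosφ = √(L² − r² sin²θ) = 0.1511 m.
|ω_rod| = r ω |cosθ| / √(L² − r² sin²θ) = 0.0564·138.2·0.90483/0.1511 = 46.663 rad/s.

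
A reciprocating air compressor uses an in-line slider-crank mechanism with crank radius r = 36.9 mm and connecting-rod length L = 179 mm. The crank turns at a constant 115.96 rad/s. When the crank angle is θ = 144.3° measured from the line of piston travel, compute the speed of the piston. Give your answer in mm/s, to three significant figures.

ω = 116 rad/s
For an in-line slider-crank, x = r cosθ + √(L² − r² sin²θ), so v = −rω sinθ·[1 + r cosθ/√(L² − r² sin²θ)].
With r = 0.0369 m, L = 0.179 m, θ = 144.3°: √(L² − r² sin²θ) = 0.1777 m.
v = −0.0369·116·0.58354·[1 + 0.0369·-0.81208/0.1777] = -2.0759 m/s.
|v| = 2.0759 m/s = 2075.9 mm/s.

2080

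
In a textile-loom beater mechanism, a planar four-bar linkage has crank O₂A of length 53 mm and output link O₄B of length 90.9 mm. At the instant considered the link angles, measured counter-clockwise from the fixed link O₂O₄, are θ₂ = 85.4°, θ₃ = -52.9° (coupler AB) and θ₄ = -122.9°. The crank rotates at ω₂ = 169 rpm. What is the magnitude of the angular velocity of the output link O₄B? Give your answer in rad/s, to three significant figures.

7.30

ω₂ = 17.7 rad/s (from 169 rpm).
Differentiating the loop-closure r₂e^{iθ₂}+r₃e^{iθ₃}=r₁+r₄e^{iθ₄} gives r₂ω₂e^{iθ₂}+r₃ω₃e^{iθ₃}=r₄ω₄e^{iθ₄}.
Eliminating the other unknown: ω₄ = r₂ω₂ sin(θ₂−θ₃) / [r₄ sin(θ₄−θ₃)].
Numerator sine = +0.66523; denominator sine = -0.93969.
Result = 0.053·17.7·(+0.66523) / (0.0909·(-0.93969)) = -7.3049 rad/s; magnitude 7.3049 rad/s.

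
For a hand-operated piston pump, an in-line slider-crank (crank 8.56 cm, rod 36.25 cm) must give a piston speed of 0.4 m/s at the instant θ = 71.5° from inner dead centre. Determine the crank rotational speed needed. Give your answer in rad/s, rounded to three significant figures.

4.58

For an in-line slider-crank, |v_piston| = rω|sinθ|·[1 + r cosθ/√(L² − r² sin²θ)].
With r = 0.0856 m, L = 0.3625 m, θ = 71.5°: the bracketed kinematic factor |dx/dθ| = 0.087417 m.
ω = v/|dx/dθ| = 0.4/0.087417 = 4.5757 rad/s.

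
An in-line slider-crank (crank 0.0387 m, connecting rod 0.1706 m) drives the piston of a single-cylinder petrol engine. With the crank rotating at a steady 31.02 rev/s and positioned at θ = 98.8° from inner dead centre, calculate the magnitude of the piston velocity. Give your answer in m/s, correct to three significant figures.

ω = 2π·31 = 194.9 rad/s
For an in-line slider-crank, x = r cosθ + √(L² − r² sin²θ), so v = −rω sinθ·[1 + r cosθ/√(L² − r² sin²θ)].
With r = 0.0387 m, L = 0.1706 m, θ = 98.8°: √(L² − r² sin²θ) = 0.16626 m.
v = −0.0387·194.9·0.98823·[1 + 0.0387·-0.15299/0.16626] = -7.1886 m/s.
|v| = 7.1886 m/s.

7.19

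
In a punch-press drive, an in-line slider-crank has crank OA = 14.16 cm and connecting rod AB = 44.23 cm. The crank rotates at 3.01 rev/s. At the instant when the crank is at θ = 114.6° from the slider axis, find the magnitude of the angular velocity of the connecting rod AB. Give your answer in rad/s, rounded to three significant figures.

2.63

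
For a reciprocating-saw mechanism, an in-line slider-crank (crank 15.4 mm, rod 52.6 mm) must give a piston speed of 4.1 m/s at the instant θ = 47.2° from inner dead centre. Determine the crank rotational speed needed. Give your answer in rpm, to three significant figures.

For an in-line slider-crank, |v_piston| = rω|sinθ|·[1 + r cosθ/√(L² − r² sin²θ)].
With r = 0.0154 m, L = 0.0526 m, θ = 47.2°: the bracketed kinematic factor |dx/dθ| = 0.013601 m.
ω = v/|dx/dθ| = 4.1/0.013601 = 301.45 rad/s.
N = 60ω/(2π) = 2878.6 rpm.

2880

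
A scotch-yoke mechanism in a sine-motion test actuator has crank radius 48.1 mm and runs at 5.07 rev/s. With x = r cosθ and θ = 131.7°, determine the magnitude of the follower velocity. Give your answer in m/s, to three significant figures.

ω = 31.86 rad/s (from 5.07 rev/s).
x = r cosθ ⇒ ẋ = −rω sinθ.
|v| = rω|sinθ| = 0.0481·31.86·|sin 131.7°| = 1.144 m/s.

1.14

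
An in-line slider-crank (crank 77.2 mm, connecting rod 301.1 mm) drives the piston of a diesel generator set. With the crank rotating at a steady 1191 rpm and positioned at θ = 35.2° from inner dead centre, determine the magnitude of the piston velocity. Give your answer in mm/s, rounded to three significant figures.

ω = 2π·1191/60 = 124.7 rad/s
For an in-line slider-crank, x = r cosθ + √(L² − r² sin²θ), so v = −rω sinθ·[1 + r cosθ/√(L² − r² sin²θ)].
With r = 0.0772 m, L = 0.3011 m, θ = 35.2°: √(L² − r² sin²θ) = 0.29779 m.
v = −0.0772·124.7·0.57643·[1 + 0.0772·0.81714/0.29779] = -6.7259 m/s.
|v| = 6.7259 m/s = 6725.9 mm/s.

6730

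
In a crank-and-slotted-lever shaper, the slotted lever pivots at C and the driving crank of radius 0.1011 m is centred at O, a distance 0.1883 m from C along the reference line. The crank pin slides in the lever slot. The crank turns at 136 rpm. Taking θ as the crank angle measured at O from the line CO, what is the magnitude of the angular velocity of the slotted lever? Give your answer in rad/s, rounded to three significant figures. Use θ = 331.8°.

ω = 14.24 rad/s (from 136 rpm).
Crank pin A relative to C: A = (d + r cosθ, r sinθ); lever angle φ = atan2(r sinθ, d + r cosθ).
Differentiating tanφ: φ̇ = rω(d cosθ + r)/(d² + r² + 2dr cosθ).
d² + r² + 2dr cosθ = |CA|² = 0.0792331 m²;  d cosθ + r = +0.26705 m.
|ω_lever| = |0.1011·14.24·+0.26705| / 0.0792331 = 4.8529 rad/s.

4.85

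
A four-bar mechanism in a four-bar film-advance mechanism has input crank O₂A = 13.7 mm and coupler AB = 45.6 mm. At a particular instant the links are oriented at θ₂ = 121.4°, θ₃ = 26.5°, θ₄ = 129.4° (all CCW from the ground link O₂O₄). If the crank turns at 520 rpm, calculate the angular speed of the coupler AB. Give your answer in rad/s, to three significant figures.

2.34

ω₂ = 54.45 rad/s (from 520 rpm).
Differentiating the loop-closure r₂e^{iθ₂}+r₃e^{iθ₃}=r₁+r₄e^{iθ₄} gives r₂ω₂e^{iθ₂}+r₃ω₃e^{iθ₃}=r₄ω₄e^{iθ₄}.
Eliminating the other unknown: ω₃ = r₂ω₂ sin(θ₄−θ₂) / [r₃ sin(θ₃−θ₄)].
Numerator sine = +0.13917; denominator sine = -0.97476.
Result = 0.0137·54.45·(+0.13917) / (0.0456·(-0.97476)) = -2.3358 rad/s; magnitude 2.3358 rad/s.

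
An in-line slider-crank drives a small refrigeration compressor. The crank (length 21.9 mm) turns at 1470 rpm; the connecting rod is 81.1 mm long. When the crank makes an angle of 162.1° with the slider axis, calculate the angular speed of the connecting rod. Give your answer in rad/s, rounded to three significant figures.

ω = 153.9 rad/s (converted from 1470 rpm).
The rod makes angle φ with the slider axis where L sinφ = r sinθ; differentiating, L cosφ·φ̇ = r ω cosθ.
L cosφ = √(L² − r² sin²θ) = 0.08082 m.
|ω_rod| = r ω |cosθ| / √(L² − r² sin²θ) = 0.0219·153.9·0.95159/0.08082 = 39.694 rad/s.

39.7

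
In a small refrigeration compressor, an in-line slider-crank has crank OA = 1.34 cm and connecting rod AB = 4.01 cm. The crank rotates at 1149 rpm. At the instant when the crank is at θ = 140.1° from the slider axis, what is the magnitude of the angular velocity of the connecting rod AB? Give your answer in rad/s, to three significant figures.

31.6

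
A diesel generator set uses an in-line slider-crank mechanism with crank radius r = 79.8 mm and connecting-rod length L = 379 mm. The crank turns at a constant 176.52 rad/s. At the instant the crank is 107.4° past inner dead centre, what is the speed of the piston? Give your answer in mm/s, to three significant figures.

ω = 176.5 rad/s
For an in-line slider-crank, x = r cosθ + √(L² − r² sin²θ), so v = −rω sinθ·[1 + r cosθ/√(L² − r² sin²θ)].
With r = 0.0798 m, L = 0.379 m, θ = 107.4°: √(L² − r² sin²θ) = 0.37127 m.
v = −0.0798·176.5·0.95424·[1 + 0.0798·-0.29904/0.37127] = -12.578 m/s.
|v| = 12.578 m/s = 12578 mm/s.

12600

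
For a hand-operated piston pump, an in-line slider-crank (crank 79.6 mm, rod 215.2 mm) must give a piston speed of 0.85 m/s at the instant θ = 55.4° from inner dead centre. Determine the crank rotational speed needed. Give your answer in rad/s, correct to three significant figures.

10.6

For an in-line slider-crank, |v_piston| = rω|sinθ|·[1 + r cosθ/√(L² − r² sin²θ)].
With r = 0.0796 m, L = 0.2152 m, θ = 55.4°: the bracketed kinematic factor |dx/dθ| = 0.07997 m.
ω = v/|dx/dθ| = 0.85/0.07997 = 10.629 rad/s.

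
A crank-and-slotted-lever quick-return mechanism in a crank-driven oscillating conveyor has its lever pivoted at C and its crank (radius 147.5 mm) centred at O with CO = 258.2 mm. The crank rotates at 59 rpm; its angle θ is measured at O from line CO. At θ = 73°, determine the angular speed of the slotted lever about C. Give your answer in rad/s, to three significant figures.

1.84

ω = 6.178 rad/s (from 59 rpm).
Crank pin A relative to C: A = (d + r cosθ, r sinθ); lever angle φ = atan2(r sinθ, d + r cosθ).
Differentiating tanφ: φ̇ = rω(d cosθ + r)/(d² + r² + 2dr cosθ).
d² + r² + 2dr cosθ = |CA|² = 0.110693 m²;  d cosθ + r = +0.22299 m.
|ω_lever| = |0.1475·6.178·+0.22299| / 0.110693 = 1.8359 rad/s.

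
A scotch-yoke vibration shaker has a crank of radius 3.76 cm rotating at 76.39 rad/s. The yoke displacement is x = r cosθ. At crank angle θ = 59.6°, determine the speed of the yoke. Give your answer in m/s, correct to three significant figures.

ω = 76.39 rad/s
x = r cosθ ⇒ ẋ = −rω sinθ.
|v| = rω|sinθ| = 0.0376·76.39·|sin 59.6°| = 2.4774 m/s.

2.48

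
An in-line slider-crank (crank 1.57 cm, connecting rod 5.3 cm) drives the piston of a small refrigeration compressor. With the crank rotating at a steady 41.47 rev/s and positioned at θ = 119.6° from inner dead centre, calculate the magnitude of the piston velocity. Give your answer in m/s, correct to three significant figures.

3.02

ω = 2π·41.5 = 260.6 rad/s
For an in-line slider-crank, x = r cosθ + √(L² − r² sin²θ), so v = −rω sinθ·[1 + r cosθ/√(L² − r² sin²θ)].
With r = 0.0157 m, L = 0.053 m, θ = 119.6°: √(L² − r² sin²θ) = 0.051212 m.
v = −0.0157·260.6·0.86949·[1 + 0.0157·-0.49394/0.051212] = -3.0183 m/s.
|v| = 3.0183 m/s.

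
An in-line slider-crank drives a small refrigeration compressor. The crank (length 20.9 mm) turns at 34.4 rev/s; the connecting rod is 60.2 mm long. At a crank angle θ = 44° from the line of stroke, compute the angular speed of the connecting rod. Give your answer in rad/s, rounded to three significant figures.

ω = 216.1 rad/s (converted from 34.4 rev/s).
The rod makes angle φ with the slider axis where L sinφ = r sinθ; differentiating, L cosφ·φ̇ = r ω cosθ.
L cosφ = √(L² − r² sin²θ) = 0.058423 m.
|ω_rod| = r ω |cosθ| / √(L² − r² sin²θ) = 0.0209·216.1·0.71934/0.058423 = 55.62 rad/s.

55.6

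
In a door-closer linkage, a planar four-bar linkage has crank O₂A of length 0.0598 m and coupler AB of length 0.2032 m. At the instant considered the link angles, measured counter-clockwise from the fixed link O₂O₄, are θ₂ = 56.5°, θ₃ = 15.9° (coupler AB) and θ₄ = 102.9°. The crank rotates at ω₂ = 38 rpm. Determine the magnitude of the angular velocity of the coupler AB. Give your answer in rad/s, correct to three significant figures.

0.849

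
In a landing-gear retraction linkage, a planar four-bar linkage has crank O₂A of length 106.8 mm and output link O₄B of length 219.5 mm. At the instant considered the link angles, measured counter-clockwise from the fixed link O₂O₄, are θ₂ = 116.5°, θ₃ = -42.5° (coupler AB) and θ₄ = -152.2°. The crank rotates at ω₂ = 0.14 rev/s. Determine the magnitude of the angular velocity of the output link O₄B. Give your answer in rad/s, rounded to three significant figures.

0.163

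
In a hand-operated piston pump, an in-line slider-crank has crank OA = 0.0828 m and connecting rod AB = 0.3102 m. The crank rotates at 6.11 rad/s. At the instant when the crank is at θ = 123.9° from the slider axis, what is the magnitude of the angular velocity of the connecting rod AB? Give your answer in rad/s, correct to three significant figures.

ω = 6.11 rad/s
The rod makes angle φ with the slider axis where L sinφ = r sinθ; differentiating, L cosφ·φ̇ = r ω cosθ.
L cosφ = √(L² − r² sin²θ) = 0.30249 m.
|ω_rod| = r ω |cosθ| / √(L² − r² sin²θ) = 0.0828·6.11·0.55775/0.30249 = 0.93281 rad/s.

0.933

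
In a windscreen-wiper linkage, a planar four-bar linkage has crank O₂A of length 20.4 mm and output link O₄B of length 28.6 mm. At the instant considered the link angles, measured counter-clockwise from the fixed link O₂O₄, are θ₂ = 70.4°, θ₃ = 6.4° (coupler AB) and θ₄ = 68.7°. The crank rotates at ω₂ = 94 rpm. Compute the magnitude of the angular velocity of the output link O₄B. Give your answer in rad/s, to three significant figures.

7.13

ω₂ = 9.844 rad/s (from 94 rpm).
Differentiating the loop-closure r₂e^{iθ₂}+r₃e^{iθ₃}=r₁+r₄e^{iθ₄} gives r₂ω₂e^{iθ₂}+r₃ω₃e^{iθ₃}=r₄ω₄e^{iθ₄}.
Eliminating the other unknown: ω₄ = r₂ω₂ sin(θ₂−θ₃) / [r₄ sin(θ₄−θ₃)].
Numerator sine = +0.89879; denominator sine = +0.88539.
Result = 0.0204·9.844·(+0.89879) / (0.0286·(+0.88539)) = +7.1276 rad/s; magnitude 7.1276 rad/s.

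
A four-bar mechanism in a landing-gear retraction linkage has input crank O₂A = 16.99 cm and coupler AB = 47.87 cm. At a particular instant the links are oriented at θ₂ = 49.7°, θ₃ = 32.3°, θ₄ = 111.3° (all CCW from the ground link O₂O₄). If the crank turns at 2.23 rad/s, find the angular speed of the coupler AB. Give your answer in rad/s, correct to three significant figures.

ω₂ = 2.23 rad/s
Differentiating the loop-closure r₂e^{iθ₂}+r₃e^{iθ₃}=r₁+r₄e^{iθ₄} gives r₂ω₂e^{iθ₂}+r₃ω₃e^{iθ₃}=r₄ω₄e^{iθ₄}.
Eliminating the other unknown: ω₃ = r₂ω₂ sin(θ₄−θ₂) / [r₃ sin(θ₃−θ₄)].
Numerator sine = +0.87965; denominator sine = -0.98163.
Result = 0.1699·2.23·(+0.87965) / (0.4787·(-0.98163)) = -0.70925 rad/s; magnitude 0.70925 rad/s.

0.709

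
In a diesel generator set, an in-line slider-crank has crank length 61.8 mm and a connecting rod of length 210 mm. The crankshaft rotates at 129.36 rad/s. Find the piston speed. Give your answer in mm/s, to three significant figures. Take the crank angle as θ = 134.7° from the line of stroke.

ω = 129.4 rad/s
For an in-line slider-crank, x = r cosθ + √(L² − r² sin²θ), so v = −rω sinθ·[1 + r cosθ/√(L² − r² sin²θ)].
With r = 0.0618 m, L = 0.21 m, θ = 134.7°: √(L² − r² sin²θ) = 0.20535 m.
v = −0.0618·129.4·0.71080·[1 + 0.0618·-0.70339/0.20535] = -4.4796 m/s.
|v| = 4.4796 m/s = 4479.6 mm/s.

4480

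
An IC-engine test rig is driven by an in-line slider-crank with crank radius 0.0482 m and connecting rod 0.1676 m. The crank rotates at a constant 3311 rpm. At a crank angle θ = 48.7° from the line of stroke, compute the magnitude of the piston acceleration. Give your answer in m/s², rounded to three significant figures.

ω = 2π·3311/60 = 346.7 rad/s
x(θ) = r cosθ + √(L² − r² sin²θ); with ω constant, a = ω²·d²x/dθ².
d²x/dθ² = −r cosθ − r²(cos2θ)/√u − r⁴ sin²2θ/(4u^{3/2}),  u = L² − r² sin²θ = 0.0267785 m².
Substituting r = 0.0482 m, L = 0.1676 m, θ = 48.7°: d²x/dθ² = -0.030286 m.
a = ω²·d²x/dθ² = (346.7)²·(-0.030286) = -3641 m/s²;  |a| = 3641 m/s².

3640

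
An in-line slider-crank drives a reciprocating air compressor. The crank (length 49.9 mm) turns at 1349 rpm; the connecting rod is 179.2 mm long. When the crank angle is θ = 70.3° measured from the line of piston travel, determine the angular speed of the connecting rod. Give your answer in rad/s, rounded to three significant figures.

13.7

ω = 141.3 rad/s (converted from 1349 rpm).
The rod makes angle φ with the slider axis where L sinφ = r sinθ; differentiating, L cosφ·φ̇ = r ω cosθ.
L cosφ = √(L² − r² sin²θ) = 0.17293 m.
|ω_rod| = r ω |cosθ| / √(L² − r² sin²θ) = 0.0499·141.3·0.33710/0.17293 = 13.741 rad/s.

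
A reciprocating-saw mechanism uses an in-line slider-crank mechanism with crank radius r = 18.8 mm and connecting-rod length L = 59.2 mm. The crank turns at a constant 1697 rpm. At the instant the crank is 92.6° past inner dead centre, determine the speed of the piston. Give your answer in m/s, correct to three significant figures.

ω = 2π·1697/60 = 177.7 rad/s
For an in-line slider-crank, x = r cosθ + √(L² − r² sin²θ), so v = −rω sinθ·[1 + r cosθ/√(L² − r² sin²θ)].
With r = 0.0188 m, L = 0.0592 m, θ = 92.6°: √(L² − r² sin²θ) = 0.056142 m.
v = −0.0188·177.7·0.99897·[1 + 0.0188·-0.04536/0.056142] = -3.2868 m/s.
|v| = 3.2868 m/s.

3.29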